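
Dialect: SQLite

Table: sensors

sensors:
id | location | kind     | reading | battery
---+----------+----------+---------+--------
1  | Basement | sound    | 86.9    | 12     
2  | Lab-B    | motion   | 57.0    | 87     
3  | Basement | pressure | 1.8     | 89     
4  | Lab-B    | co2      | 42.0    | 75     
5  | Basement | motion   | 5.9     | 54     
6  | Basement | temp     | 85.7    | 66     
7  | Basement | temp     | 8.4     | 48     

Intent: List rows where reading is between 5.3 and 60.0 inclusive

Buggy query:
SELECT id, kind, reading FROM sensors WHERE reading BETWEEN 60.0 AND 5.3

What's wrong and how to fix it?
Bug: BETWEEN expects the lower bound first; with 60.0 AND 5.3 the range is empty

Fix: Write BETWEEN 5.3 AND 60.0

Corrected query:
SELECT id, kind, reading FROM sensors WHERE reading BETWEEN 5.3 AND 60.0

Result:
id | kind   | reading
---+--------+--------
2  | motion | 57     
4  | co2    | 42     
5  | motion | 5.9    
7  | temp   | 8.4    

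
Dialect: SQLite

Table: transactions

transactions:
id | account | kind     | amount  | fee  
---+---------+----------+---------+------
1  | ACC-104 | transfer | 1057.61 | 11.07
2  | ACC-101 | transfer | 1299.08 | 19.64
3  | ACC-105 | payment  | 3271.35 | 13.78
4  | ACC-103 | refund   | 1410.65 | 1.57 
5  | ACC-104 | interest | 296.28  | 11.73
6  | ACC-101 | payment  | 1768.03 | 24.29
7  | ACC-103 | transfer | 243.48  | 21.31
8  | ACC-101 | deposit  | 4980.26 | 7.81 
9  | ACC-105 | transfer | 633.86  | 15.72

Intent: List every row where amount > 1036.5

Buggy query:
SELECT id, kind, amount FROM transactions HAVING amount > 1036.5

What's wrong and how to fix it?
Bug: HAVING filters the output of aggregation, but this query has no GROUP BY and no aggregate functions, so SQLite rejects it (HAVING clause on a non-aggregate query); the condition here is per row

Fix: Use WHERE for row-level filtering

Corrected query:
SELECT id, kind, amount FROM transactions WHERE amount > 1036.5

Result:
id | kind     | amount 
---+----------+--------
1  | transfer | 1057.61
2  | transfer | 1299.08
3  | payment  | 3271.35
4  | refund   | 1410.65
6  | payment  | 1768.03
8  | deposit  | 4980.26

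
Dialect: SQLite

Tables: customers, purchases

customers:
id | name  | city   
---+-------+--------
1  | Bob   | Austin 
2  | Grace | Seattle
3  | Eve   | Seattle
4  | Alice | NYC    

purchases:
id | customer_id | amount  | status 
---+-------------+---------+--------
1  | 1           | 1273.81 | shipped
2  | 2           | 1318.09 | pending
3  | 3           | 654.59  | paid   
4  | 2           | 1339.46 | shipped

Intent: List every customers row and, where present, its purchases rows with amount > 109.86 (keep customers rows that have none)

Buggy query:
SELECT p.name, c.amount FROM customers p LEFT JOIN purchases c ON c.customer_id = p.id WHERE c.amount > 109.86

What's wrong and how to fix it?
Bug: Filtering c.amount in WHERE discards the NULL rows produced by LEFT JOIN, turning it into an inner join

Fix: Put 'c.amount > 109.86' in the JOIN's ON clause instead of WHERE

Corrected query:
SELECT p.name, c.amount FROM customers p LEFT JOIN purchases c ON c.customer_id = p.id AND c.amount > 109.86

Result:
name  | amount 
------+--------
Bob   | 1273.81
Grace | 1318.09
Grace | 1339.46
Eve   | 654.59 
Alice | NULL   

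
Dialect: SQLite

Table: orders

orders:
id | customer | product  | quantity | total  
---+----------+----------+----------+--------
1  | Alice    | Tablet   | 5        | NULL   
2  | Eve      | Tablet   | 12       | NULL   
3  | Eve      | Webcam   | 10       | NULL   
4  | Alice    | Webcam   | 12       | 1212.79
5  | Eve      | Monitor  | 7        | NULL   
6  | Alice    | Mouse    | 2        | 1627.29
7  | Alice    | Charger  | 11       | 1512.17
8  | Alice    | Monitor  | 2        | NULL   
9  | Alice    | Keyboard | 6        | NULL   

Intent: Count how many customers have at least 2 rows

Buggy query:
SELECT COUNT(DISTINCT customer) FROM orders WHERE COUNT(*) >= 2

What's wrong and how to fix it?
Bug: COUNT(*) cannot appear in WHERE; the per-group count doesn't exist yet

Fix: Group first with HAVING COUNT(*) >= 2, then COUNT the resulting groups

Corrected query:
SELECT COUNT(*) FROM (SELECT customer FROM orders GROUP BY customer HAVING COUNT(*) >= 2)

Result:
COUNT(*)
--------
2       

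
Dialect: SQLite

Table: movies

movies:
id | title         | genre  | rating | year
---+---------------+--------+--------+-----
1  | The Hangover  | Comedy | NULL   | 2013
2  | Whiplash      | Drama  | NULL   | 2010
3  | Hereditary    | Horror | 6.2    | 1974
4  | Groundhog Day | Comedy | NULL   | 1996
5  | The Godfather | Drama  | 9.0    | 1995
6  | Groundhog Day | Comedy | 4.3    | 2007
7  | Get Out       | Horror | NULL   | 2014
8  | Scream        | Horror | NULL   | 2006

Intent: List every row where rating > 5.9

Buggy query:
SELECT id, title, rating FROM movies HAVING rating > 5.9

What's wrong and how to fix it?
Bug: This is a non-aggregate query (no GROUP BY, no aggregates), so in SQLite the HAVING clause is invalid here; a row-level condition belongs in WHERE

Fix: Replace HAVING with WHERE since the condition applies to individual rows

Corrected query:
SELECT id, title, rating FROM movies WHERE rating > 5.9

Result:
id | title         | rating
---+---------------+-------
3  | Hereditary    | 6.2   
5  | The Godfather | 9     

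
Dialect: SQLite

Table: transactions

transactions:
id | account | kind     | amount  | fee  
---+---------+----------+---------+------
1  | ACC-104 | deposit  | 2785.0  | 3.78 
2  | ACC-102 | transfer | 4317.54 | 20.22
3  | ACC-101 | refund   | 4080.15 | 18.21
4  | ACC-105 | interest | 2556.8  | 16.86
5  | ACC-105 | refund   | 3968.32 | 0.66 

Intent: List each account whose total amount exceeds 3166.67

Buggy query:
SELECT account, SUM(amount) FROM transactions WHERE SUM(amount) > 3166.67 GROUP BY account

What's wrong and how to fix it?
Bug: SUM(amount) is an aggregate, but WHERE filters rows before aggregation

Fix: Move the aggregate condition to a HAVING clause

Corrected query:
SELECT account, SUM(amount) FROM transactions GROUP BY account HAVING SUM(amount) > 3166.67

Result:
account | SUM(amount)
--------+------------
ACC-101 | 4080.15    
ACC-102 | 4317.54    
ACC-105 | 6525.12    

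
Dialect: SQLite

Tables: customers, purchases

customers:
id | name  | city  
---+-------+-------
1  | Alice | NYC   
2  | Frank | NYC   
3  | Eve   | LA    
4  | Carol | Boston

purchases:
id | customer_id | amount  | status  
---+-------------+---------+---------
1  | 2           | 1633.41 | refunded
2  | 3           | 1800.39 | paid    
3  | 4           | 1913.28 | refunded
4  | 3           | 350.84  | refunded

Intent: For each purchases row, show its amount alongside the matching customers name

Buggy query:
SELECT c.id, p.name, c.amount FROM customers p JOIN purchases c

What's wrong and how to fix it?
Bug: JOIN with no ON clause produces a cartesian product; every purchases row pairs with every customers row

Fix: Specify the join condition linking the foreign key to the parent id

Corrected query:
SELECT c.id, p.name, c.amount FROM customers p JOIN purchases c ON c.customer_id = p.id

Result:
id | name  | amount 
---+-------+--------
1  | Frank | 1633.41
2  | Eve   | 1800.39
3  | Carol | 1913.28
4  | Eve   | 350.84 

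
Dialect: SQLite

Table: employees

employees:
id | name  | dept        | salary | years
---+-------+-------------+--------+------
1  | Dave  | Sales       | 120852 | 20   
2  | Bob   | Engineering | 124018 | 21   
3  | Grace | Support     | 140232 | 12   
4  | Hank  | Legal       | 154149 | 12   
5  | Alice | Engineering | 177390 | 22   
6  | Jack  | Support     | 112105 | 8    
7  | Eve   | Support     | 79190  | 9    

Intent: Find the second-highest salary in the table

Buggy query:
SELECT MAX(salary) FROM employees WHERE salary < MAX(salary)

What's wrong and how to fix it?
Bug: The inner MAX is an aggregate inside WHERE, which is not allowed

Fix: Compute the overall MAX in a subquery, then take MAX of rows below it

Corrected query:
SELECT MAX(salary) FROM employees WHERE salary < (SELECT MAX(salary) FROM employees)

Result:
MAX(salary)
-----------
154149     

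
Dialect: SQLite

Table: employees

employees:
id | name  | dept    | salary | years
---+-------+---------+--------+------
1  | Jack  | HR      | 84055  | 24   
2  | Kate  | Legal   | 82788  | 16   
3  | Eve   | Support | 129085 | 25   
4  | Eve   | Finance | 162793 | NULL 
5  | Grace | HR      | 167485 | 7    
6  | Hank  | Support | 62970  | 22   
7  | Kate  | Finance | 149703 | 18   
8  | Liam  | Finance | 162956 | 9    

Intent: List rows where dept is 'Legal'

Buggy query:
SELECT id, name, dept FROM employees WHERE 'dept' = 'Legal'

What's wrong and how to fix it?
Bug: 'dept' in single quotes is a string literal, not the column; the comparison is literal-vs-literal and never true

Fix: Reference the column as dept without single quotes

Corrected query:
SELECT id, name, dept FROM employees WHERE dept = 'Legal'

Result:
id | name | dept 
---+------+------
2  | Kate | Legal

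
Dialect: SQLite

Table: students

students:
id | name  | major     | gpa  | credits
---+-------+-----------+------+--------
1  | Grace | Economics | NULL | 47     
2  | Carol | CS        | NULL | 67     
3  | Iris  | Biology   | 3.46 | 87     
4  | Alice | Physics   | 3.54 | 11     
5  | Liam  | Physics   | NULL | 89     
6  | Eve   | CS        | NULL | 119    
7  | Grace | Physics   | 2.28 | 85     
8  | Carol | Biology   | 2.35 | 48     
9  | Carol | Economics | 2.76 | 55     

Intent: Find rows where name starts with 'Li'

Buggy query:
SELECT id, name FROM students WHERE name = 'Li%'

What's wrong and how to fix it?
Bug: Wildcards only work with LIKE; '=' treats '%' as a literal character

Fix: Use LIKE for wildcard pattern matching

Corrected query:
SELECT id, name FROM students WHERE name LIKE 'Li%'

Result:
id | name
---+-----
5  | Liam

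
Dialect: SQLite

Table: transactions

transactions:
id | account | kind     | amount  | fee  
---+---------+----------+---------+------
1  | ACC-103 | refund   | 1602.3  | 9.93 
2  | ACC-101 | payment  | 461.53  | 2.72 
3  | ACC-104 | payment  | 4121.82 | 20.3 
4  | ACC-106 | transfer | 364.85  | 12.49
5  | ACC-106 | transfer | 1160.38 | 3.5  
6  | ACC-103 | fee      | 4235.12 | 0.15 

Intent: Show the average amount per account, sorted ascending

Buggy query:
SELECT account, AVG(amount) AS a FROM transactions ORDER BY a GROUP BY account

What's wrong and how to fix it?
Bug: ORDER BY appears before GROUP BY; SQL clause order requires GROUP BY first

Fix: Reorder: SELECT … FROM … GROUP BY … ORDER BY …

Corrected query:
SELECT account, AVG(amount) AS a FROM transactions GROUP BY account ORDER BY a

Result:
account | a      
--------+--------
ACC-101 | 461.53 
ACC-106 | 762.615
ACC-103 | 2918.71
ACC-104 | 4121.82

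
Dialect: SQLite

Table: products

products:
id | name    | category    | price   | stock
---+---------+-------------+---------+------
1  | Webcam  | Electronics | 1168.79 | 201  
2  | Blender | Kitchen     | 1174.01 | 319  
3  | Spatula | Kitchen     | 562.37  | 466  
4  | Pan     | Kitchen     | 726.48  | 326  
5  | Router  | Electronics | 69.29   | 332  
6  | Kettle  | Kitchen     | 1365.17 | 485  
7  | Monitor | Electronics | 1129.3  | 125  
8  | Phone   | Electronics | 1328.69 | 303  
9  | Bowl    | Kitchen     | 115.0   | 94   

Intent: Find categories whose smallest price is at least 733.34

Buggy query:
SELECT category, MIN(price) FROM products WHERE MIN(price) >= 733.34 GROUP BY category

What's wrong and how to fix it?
Bug: MIN() in WHERE is a misuse of aggregate

Fix: Replace WHERE with HAVING after the GROUP BY

Corrected query:
SELECT category, MIN(price) FROM products GROUP BY category HAVING MIN(price) >= 733.34

Result:
(no rows)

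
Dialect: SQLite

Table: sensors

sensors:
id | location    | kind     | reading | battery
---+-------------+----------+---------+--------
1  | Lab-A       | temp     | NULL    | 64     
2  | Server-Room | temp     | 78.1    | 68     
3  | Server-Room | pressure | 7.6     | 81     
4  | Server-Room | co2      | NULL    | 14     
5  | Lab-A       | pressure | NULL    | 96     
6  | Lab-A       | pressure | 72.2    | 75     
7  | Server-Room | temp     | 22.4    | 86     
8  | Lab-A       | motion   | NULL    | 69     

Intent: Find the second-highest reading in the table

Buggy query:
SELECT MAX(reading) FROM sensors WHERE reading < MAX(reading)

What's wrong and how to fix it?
Bug: MAX(reading) on the right of the comparison is an aggregate-in-WHERE error

Fix: Compute the overall MAX in a subquery, then take MAX of rows below it

Corrected query:
SELECT MAX(reading) FROM sensors WHERE reading < (SELECT MAX(reading) FROM sensors)

Result:
MAX(reading)
------------
72.2        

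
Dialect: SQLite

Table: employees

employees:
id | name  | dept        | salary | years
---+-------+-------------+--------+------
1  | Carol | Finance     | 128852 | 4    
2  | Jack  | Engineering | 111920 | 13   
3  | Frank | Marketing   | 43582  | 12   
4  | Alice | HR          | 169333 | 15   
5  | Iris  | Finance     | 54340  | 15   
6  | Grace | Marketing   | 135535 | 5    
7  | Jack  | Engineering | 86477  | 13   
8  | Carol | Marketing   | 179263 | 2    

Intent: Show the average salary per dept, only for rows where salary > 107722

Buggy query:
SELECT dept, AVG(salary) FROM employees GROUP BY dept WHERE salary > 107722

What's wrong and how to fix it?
Bug: Row-level WHERE must come before GROUP BY in the clause order

Fix: Place WHERE between FROM and GROUP BY

Corrected query:
SELECT dept, AVG(salary) FROM employees WHERE salary > 107722 GROUP BY dept

Result:
dept        | AVG(salary)
------------+------------
Engineering | 111920     
Finance     | 128852     
HR          | 169333     
Marketing   | 157399     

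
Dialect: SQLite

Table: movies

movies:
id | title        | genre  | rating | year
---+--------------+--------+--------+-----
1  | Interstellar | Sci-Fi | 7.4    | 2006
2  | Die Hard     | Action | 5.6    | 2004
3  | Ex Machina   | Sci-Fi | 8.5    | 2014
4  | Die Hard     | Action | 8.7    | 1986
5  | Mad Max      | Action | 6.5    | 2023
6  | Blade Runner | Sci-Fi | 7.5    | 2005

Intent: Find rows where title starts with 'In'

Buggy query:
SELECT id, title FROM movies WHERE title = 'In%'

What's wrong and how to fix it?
Bug: '=' compares the literal string including the % character; pattern matching needs LIKE

Fix: Replace '=' with LIKE so 'In%' is treated as a pattern

Corrected query:
SELECT id, title FROM movies WHERE title LIKE 'In%'

Result:
id | title       
---+-------------
1  | Interstellar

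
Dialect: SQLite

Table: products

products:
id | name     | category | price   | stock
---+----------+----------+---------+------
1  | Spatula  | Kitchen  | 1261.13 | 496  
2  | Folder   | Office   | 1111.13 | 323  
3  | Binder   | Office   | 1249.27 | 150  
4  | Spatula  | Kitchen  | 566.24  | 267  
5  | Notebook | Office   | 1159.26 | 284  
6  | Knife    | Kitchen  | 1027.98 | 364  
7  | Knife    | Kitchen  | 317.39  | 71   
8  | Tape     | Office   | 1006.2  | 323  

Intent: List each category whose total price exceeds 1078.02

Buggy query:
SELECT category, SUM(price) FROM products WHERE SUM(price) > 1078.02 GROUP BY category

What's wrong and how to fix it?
Bug: Aggregate functions cannot appear in a WHERE clause

Fix: Move the aggregate condition to a HAVING clause

Corrected query:
SELECT category, SUM(price) FROM products GROUP BY category HAVING SUM(price) > 1078.02

Result:
category | SUM(price)
---------+-----------
Kitchen  | 3172.74   
Office   | 4525.86   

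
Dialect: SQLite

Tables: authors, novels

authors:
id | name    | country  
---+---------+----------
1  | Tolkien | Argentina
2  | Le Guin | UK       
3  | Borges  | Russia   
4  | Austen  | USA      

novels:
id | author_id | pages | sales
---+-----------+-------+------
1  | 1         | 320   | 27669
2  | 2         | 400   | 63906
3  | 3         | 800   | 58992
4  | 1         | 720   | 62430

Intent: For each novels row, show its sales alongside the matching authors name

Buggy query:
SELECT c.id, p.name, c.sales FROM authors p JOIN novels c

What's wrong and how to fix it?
Bug: Missing join condition: each novels row is matched to all authors rows instead of just its own

Fix: Add ON c.author_id = p.id to the JOIN

Corrected query:
SELECT c.id, p.name, c.sales FROM authors p JOIN novels c ON c.author_id = p.id

Result:
id | name    | sales
---+---------+------
1  | Tolkien | 27669
2  | Le Guin | 63906
3  | Borges  | 58992
4  | Tolkien | 62430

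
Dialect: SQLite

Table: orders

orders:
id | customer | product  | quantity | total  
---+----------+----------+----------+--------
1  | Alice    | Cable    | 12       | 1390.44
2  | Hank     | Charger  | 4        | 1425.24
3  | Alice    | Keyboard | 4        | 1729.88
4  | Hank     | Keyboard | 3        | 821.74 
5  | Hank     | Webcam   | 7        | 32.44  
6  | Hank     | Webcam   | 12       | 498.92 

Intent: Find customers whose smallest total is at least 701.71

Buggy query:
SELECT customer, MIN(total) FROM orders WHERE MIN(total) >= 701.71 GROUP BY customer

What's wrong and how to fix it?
Bug: Aggregates like MIN are computed per group after WHERE runs

Fix: Use HAVING for the per-group MIN condition

Corrected query:
SELECT customer, MIN(total) FROM orders GROUP BY customer HAVING MIN(total) >= 701.71

Result:
customer | MIN(total)
---------+-----------
Alice    | 1390.44   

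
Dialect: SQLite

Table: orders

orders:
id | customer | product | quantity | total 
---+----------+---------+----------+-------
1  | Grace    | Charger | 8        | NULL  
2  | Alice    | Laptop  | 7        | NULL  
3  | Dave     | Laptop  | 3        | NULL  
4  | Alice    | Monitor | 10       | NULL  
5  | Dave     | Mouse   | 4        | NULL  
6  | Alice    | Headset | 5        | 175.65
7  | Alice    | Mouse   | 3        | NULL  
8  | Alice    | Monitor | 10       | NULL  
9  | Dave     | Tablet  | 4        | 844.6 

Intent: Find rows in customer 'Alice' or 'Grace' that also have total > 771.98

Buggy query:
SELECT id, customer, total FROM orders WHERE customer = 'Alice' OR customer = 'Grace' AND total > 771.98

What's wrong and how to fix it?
Bug: Without parentheses, AND is evaluated before OR, so the total filter only applies to the 'Grace' branch

Fix: Add parentheses around the OR so the AND applies to both alternatives

Corrected query:
SELECT id, customer, total FROM orders WHERE (customer = 'Alice' OR customer = 'Grace') AND total > 771.98

Result:
(no rows)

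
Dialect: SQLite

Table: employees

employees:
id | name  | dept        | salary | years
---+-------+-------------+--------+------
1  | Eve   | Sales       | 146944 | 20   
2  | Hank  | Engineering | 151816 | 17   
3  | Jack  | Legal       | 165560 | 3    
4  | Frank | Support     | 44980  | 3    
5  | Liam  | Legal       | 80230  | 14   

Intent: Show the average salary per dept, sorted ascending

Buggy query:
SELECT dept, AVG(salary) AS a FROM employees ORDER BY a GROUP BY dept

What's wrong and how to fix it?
Bug: ORDER BY appears before GROUP BY; SQL clause order requires GROUP BY first

Fix: Reorder: SELECT … FROM … GROUP BY … ORDER BY …

Corrected query:
SELECT dept, AVG(salary) AS a FROM employees GROUP BY dept ORDER BY a

Result:
dept        | a     
------------+-------
Support     | 44980 
Legal       | 122895
Sales       | 146944
Engineering | 151816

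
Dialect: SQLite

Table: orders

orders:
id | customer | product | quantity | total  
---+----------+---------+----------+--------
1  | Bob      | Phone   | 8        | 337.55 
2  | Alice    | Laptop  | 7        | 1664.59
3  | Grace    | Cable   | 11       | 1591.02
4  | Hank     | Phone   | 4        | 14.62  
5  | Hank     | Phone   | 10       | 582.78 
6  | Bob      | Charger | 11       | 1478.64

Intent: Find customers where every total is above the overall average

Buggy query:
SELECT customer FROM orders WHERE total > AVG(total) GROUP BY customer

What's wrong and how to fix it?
Bug: WHERE evaluates per row before aggregation, so AVG() is unavailable

Fix: Use a subquery for AVG and a HAVING MIN(...) filter so the condition holds for every row in the group

Corrected query:
SELECT customer FROM orders GROUP BY customer HAVING MIN(total) > (SELECT AVG(total) FROM orders)

Result:
customer
--------
Alice   
Grace   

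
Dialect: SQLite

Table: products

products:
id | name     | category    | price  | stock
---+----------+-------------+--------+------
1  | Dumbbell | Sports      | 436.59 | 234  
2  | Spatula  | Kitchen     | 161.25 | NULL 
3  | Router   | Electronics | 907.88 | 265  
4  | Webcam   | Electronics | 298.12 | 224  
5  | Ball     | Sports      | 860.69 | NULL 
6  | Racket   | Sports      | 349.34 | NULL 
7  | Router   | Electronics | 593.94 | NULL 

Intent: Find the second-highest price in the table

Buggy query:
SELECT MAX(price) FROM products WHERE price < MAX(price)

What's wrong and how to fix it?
Bug: The inner MAX is an aggregate inside WHERE, which is not allowed

Fix: Put the inner MAX in a scalar subquery

Corrected query:
SELECT MAX(price) FROM products WHERE price < (SELECT MAX(price) FROM products)

Result:
MAX(price)
----------
860.69    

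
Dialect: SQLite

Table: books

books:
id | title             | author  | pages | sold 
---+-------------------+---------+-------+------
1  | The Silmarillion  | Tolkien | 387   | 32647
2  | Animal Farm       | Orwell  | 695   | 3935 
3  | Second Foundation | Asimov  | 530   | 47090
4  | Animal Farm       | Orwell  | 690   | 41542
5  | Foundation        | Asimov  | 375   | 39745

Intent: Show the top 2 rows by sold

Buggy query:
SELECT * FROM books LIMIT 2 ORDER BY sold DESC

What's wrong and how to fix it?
Bug: ORDER BY cannot follow LIMIT; LIMIT is the final clause

Fix: Swap the clauses: ORDER BY first, then LIMIT

Corrected query:
SELECT * FROM books ORDER BY sold DESC LIMIT 2

Result:
id | title             | author | pages | sold 
---+-------------------+--------+-------+------
3  | Second Foundation | Asimov | 530   | 47090
4  | Animal Farm       | Orwell | 690   | 41542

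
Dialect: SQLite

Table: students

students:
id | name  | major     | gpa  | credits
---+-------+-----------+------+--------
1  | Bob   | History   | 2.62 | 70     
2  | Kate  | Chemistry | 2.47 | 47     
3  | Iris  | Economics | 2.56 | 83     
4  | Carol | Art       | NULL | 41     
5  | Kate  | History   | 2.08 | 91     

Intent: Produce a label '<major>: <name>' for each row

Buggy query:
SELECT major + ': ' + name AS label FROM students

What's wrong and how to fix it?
Bug: '+' is numeric addition; on text columns SQLite converts them to 0 instead of concatenating

Fix: Replace + with || to concatenate text

Corrected query:
SELECT major || ': ' || name AS label FROM students

Result:
label          
---------------
History: Bob   
Chemistry: Kate
Economics: Iris
Art: Carol     
History: Kate  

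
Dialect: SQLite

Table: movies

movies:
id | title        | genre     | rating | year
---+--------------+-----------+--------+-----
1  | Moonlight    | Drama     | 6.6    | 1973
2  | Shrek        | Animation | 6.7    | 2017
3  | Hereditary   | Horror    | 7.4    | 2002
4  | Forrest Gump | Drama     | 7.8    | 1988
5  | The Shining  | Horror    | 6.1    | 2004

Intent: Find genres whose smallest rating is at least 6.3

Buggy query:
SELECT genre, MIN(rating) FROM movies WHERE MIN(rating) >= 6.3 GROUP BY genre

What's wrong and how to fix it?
Bug: Aggregates like MIN are computed per group after WHERE runs

Fix: Use HAVING for the per-group MIN condition

Corrected query:
SELECT genre, MIN(rating) FROM movies GROUP BY genre HAVING MIN(rating) >= 6.3

Result:
genre     | MIN(rating)
----------+------------
Animation | 6.7        
Drama     | 6.6        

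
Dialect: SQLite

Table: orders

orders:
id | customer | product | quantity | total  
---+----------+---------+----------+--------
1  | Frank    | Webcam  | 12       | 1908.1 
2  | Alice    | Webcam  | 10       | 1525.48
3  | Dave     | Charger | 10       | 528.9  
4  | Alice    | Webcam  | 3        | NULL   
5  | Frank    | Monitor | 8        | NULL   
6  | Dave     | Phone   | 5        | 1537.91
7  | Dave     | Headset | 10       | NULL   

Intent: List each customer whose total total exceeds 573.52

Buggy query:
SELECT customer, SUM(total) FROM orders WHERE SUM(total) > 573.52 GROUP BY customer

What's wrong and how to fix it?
Bug: Aggregate functions cannot appear in a WHERE clause

Fix: Move the aggregate condition to a HAVING clause

Corrected query:
SELECT customer, SUM(total) FROM orders GROUP BY customer HAVING SUM(total) > 573.52

Result:
customer | SUM(total)
---------+-----------
Alice    | 1525.48   
Dave     | 2066.81   
Frank    | 1908.1    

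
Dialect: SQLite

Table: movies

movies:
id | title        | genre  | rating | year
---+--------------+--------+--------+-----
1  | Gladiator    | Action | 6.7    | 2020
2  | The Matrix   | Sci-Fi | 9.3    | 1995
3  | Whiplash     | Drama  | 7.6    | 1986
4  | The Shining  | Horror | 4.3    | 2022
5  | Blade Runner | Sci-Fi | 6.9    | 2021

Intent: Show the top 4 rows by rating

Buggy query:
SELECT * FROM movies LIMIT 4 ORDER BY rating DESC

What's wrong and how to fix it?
Bug: ORDER BY cannot follow LIMIT; LIMIT is the final clause

Fix: Swap the clauses: ORDER BY first, then LIMIT

Corrected query:
SELECT * FROM movies ORDER BY rating DESC LIMIT 4

Result:
id | title        | genre  | rating | year
---+--------------+--------+--------+-----
2  | The Matrix   | Sci-Fi | 9.3    | 1995
3  | Whiplash     | Drama  | 7.6    | 1986
5  | Blade Runner | Sci-Fi | 6.9    | 2021
1  | Gladiator    | Action | 6.7    | 2020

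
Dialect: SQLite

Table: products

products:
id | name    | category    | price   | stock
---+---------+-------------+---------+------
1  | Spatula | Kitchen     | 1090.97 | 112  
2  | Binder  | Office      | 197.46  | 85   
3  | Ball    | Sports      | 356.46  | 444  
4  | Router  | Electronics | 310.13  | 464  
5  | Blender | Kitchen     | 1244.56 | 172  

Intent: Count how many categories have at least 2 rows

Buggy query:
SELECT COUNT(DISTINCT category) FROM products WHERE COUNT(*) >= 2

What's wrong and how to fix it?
Bug: COUNT(*) cannot appear in WHERE; the per-group count doesn't exist yet

Fix: Use a subquery that GROUPs and filters with HAVING, then count its rows

Corrected query:
SELECT COUNT(*) FROM (SELECT category FROM products GROUP BY category HAVING COUNT(*) >= 2)

Result:
COUNT(*)
--------
1       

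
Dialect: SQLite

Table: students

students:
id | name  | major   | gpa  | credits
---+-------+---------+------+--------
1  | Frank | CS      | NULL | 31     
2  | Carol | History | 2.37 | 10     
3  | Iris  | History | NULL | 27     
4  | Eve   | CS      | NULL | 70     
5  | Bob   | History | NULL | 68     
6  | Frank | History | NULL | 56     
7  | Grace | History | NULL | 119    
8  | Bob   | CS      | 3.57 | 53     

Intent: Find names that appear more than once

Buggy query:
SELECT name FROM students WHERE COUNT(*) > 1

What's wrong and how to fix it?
Bug: COUNT(*) is an aggregate and cannot be used in WHERE

Fix: Group first, then use HAVING for the count condition

Corrected query:
SELECT name FROM students GROUP BY name HAVING COUNT(*) > 1

Result:
name 
-----
Bob  
Frank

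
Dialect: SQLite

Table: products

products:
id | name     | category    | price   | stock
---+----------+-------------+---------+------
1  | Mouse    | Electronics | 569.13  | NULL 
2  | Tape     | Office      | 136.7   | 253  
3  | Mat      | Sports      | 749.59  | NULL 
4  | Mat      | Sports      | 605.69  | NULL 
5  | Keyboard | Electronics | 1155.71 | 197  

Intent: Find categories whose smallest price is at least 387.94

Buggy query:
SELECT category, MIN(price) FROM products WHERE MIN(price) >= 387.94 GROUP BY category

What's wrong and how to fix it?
Bug: MIN() in WHERE is a misuse of aggregate

Fix: Use HAVING for the per-group MIN condition

Corrected query:
SELECT category, MIN(price) FROM products GROUP BY category HAVING MIN(price) >= 387.94

Result:
category    | MIN(price)
------------+-----------
Electronics | 569.13    
Sports      | 605.69    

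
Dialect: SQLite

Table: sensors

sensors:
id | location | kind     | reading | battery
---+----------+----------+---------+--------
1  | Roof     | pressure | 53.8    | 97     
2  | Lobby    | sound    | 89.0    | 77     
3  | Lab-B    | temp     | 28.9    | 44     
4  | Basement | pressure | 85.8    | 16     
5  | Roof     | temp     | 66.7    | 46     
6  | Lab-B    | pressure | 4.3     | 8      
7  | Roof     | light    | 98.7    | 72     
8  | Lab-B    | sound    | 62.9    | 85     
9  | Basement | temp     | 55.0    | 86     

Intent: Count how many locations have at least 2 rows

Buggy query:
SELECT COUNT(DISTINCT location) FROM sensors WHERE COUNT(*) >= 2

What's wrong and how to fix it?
Bug: WHERE filters individual rows, not groups, so a group-level COUNT is invalid there

Fix: Use a subquery that GROUPs and filters with HAVING, then count its rows

Corrected query:
SELECT COUNT(*) FROM (SELECT location FROM sensors GROUP BY location HAVING COUNT(*) >= 2)

Result:
COUNT(*)
--------
3       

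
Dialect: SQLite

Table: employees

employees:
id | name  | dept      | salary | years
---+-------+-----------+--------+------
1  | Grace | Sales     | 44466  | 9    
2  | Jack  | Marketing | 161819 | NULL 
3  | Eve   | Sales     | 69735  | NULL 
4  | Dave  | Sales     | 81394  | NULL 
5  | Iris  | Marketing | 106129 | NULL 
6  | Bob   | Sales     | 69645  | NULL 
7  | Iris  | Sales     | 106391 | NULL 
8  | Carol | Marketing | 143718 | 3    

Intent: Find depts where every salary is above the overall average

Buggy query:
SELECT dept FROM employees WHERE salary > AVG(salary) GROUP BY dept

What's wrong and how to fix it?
Bug: AVG() is an aggregate; it can't sit directly in WHERE

Fix: Use a subquery for AVG and a HAVING MIN(...) filter so the condition holds for every row in the group

Corrected query:
SELECT dept FROM employees GROUP BY dept HAVING MIN(salary) > (SELECT AVG(salary) FROM employees)

Result:
dept     
---------
Marketing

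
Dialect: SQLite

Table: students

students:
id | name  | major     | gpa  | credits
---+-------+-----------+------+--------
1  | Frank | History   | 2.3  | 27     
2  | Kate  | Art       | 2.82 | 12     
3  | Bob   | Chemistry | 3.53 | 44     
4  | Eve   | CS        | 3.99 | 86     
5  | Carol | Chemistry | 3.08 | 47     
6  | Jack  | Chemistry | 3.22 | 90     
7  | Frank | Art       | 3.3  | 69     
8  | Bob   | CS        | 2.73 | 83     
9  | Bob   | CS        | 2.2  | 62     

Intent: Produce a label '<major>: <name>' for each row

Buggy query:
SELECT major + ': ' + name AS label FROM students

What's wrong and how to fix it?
Bug: SQLite uses || for string concatenation; + coerces text to numbers (yielding 0)

Fix: Use the || operator for string concatenation

Corrected query:
SELECT major || ': ' || name AS label FROM students

Result:
label           
----------------
History: Frank  
Art: Kate       
Chemistry: Bob  
CS: Eve         
Chemistry: Carol
Chemistry: Jack 
Art: Frank      
CS: Bob         
CS: Bob         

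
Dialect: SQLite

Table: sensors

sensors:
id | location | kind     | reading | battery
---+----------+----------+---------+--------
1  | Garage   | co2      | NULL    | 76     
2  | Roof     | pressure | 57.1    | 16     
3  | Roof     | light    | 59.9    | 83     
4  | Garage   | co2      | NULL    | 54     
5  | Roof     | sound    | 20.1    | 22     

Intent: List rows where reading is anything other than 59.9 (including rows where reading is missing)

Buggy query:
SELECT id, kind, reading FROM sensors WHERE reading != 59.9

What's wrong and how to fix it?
Bug: Inequality against NULL is unknown, not true; rows with NULL are dropped

Fix: Add an explicit OR reading IS NULL to include the missing-value rows

Corrected query:
SELECT id, kind, reading FROM sensors WHERE reading != 59.9 OR reading IS NULL

Result:
id | kind     | reading
---+----------+--------
1  | co2      | NULL   
2  | pressure | 57.1   
4  | co2      | NULL   
5  | sound    | 20.1   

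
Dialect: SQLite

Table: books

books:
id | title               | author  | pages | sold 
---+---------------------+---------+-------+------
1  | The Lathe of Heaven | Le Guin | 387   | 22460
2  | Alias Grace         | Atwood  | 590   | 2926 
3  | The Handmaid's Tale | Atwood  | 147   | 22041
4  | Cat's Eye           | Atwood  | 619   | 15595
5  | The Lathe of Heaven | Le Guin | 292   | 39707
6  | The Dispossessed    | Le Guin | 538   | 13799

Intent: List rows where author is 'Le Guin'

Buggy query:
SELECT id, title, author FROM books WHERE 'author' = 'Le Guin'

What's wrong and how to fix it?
Bug: 'author' in single quotes is a string literal, not the column; the comparison is literal-vs-literal and never true

Fix: Remove the quotes around the column name (or use double quotes for an identifier)

Corrected query:
SELECT id, title, author FROM books WHERE author = 'Le Guin'

Result:
id | title               | author 
---+---------------------+--------
1  | The Lathe of Heaven | Le Guin
5  | The Lathe of Heaven | Le Guin
6  | The Dispossessed    | Le Guin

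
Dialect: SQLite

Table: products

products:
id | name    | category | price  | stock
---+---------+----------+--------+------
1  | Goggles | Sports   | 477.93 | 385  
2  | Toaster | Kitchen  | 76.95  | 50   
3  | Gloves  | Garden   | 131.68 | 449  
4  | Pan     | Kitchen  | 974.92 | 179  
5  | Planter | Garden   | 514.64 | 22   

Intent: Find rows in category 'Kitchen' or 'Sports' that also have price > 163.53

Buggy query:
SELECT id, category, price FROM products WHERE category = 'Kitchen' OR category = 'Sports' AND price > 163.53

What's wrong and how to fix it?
Bug: AND binds tighter than OR, so this parses as category = 'Kitchen' OR (category = 'Sports' AND price > 163.53)

Fix: Group the OR with parentheses (or use IN), then AND the threshold

Corrected query:
SELECT id, category, price FROM products WHERE (category = 'Kitchen' OR category = 'Sports') AND price > 163.53

Result:
id | category | price 
---+----------+-------
1  | Sports   | 477.93
4  | Kitchen  | 974.92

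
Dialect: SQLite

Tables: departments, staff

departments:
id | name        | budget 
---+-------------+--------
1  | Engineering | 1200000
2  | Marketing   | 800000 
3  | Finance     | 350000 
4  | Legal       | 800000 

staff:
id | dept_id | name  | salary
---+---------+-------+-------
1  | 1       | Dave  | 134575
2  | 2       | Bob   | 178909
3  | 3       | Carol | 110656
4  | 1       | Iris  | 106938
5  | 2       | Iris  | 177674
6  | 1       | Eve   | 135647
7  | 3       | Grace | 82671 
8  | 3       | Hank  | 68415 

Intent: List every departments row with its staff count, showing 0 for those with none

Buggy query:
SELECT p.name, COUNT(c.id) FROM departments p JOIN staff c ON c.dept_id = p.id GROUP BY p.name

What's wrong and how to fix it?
Bug: An inner join excludes parents with zero children

Fix: Use LEFT JOIN so parents without children still appear (COUNT(c.id) gives 0)

Corrected query:
SELECT p.name, COUNT(c.id) FROM departments p LEFT JOIN staff c ON c.dept_id = p.id GROUP BY p.name

Result:
name        | COUNT(c.id)
------------+------------
Engineering | 3          
Finance     | 3          
Legal       | 0          
Marketing   | 2          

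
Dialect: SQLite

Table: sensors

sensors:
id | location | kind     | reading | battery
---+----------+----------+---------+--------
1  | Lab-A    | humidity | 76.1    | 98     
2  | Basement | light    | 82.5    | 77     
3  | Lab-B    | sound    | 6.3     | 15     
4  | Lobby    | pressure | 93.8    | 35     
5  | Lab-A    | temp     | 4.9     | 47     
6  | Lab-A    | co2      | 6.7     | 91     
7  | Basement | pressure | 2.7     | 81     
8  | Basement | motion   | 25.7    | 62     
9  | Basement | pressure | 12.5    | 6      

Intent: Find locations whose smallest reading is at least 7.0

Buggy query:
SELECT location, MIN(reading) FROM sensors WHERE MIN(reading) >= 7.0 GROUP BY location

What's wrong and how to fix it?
Bug: MIN() in WHERE is a misuse of aggregate

Fix: Use HAVING for the per-group MIN condition

Corrected query:
SELECT location, MIN(reading) FROM sensors GROUP BY location HAVING MIN(reading) >= 7.0

Result:
location | MIN(reading)
---------+-------------
Lobby    | 93.8        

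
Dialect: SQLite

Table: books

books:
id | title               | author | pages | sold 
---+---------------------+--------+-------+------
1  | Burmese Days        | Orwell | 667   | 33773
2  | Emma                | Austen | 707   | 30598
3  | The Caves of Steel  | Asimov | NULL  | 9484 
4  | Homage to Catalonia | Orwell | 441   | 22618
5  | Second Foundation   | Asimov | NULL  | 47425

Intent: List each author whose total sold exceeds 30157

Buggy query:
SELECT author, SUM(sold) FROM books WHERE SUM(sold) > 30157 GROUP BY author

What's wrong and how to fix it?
Bug: SUM(sold) is an aggregate, but WHERE filters rows before aggregation

Fix: Use HAVING (which filters groups after aggregation) instead of WHERE

Corrected query:
SELECT author, SUM(sold) FROM books GROUP BY author HAVING SUM(sold) > 30157

Result:
author | SUM(sold)
-------+----------
Asimov | 56909    
Austen | 30598    
Orwell | 56391    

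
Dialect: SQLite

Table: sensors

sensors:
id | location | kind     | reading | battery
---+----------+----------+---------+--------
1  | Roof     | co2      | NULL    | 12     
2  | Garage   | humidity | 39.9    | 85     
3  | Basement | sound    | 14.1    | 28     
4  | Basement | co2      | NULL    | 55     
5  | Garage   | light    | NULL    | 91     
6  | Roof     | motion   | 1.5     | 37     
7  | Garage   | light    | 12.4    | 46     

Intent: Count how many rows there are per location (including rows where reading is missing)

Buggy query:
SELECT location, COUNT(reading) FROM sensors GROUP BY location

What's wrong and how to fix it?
Bug: COUNT(column) counts non-NULL values only; rows with NULL reading aren't counted

Fix: Use COUNT(*) to count all rows regardless of NULL

Corrected query:
SELECT location, COUNT(*) FROM sensors GROUP BY location

Result:
location | COUNT(*)
---------+---------
Basement | 2       
Garage   | 3       
Roof     | 2       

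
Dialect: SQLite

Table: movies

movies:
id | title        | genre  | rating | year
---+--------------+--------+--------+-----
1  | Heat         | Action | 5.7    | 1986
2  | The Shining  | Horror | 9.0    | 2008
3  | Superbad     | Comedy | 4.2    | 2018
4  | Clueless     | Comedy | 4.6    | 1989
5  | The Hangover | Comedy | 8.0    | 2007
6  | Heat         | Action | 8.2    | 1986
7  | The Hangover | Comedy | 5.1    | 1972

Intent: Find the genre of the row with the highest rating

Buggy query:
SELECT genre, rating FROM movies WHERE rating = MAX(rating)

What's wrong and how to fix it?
Bug: WHERE is evaluated per row; an aggregate over the whole table isn't defined there

Fix: Wrap MAX in a scalar subquery so WHERE compares against a single value

Corrected query:
SELECT genre, rating FROM movies WHERE rating = (SELECT MAX(rating) FROM movies)

Result:
genre  | rating
-------+-------
Horror | 9     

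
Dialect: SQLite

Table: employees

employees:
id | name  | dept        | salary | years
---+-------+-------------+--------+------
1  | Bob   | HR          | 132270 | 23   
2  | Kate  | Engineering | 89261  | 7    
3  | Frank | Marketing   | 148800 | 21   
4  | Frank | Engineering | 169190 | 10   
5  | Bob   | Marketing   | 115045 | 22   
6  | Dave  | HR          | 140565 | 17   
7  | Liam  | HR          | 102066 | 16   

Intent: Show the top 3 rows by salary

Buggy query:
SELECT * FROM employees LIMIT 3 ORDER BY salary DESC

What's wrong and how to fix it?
Bug: ORDER BY cannot follow LIMIT; LIMIT is the final clause

Fix: Swap the clauses: ORDER BY first, then LIMIT

Corrected query:
SELECT * FROM employees ORDER BY salary DESC LIMIT 3

Result:
id | name  | dept        | salary | years
---+-------+-------------+--------+------
4  | Frank | Engineering | 169190 | 10   
3  | Frank | Marketing   | 148800 | 21   
6  | Dave  | HR          | 140565 | 17   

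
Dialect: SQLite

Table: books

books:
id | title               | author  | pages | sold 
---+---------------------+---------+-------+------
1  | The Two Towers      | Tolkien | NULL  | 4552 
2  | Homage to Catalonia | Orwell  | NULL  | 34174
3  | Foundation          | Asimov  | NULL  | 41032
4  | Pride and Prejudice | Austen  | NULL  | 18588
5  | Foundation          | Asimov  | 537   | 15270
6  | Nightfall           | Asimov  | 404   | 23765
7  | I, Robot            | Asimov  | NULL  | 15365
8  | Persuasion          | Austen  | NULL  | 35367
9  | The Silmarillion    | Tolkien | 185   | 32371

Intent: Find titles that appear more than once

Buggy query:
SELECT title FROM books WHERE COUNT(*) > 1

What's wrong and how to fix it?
Bug: WHERE can't reference COUNT(*); aggregates are computed after WHERE

Fix: Group first, then use HAVING for the count condition

Corrected query:
SELECT title FROM books GROUP BY title HAVING COUNT(*) > 1

Result:
title     
----------
Foundation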